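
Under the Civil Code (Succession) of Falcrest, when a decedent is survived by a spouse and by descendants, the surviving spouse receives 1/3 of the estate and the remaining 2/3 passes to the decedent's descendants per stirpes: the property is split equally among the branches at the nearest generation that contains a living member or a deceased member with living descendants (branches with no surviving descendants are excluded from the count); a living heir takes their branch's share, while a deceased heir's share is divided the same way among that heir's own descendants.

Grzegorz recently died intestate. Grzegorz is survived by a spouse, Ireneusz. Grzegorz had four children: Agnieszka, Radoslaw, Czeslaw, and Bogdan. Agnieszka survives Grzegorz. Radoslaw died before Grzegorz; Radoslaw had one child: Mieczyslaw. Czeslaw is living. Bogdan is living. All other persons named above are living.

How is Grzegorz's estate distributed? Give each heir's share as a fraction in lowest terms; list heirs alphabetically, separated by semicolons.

Ireneusz, as surviving spouse, takes 1/3.
The remaining 2/3 passes to Grzegorz's descendants per stirpes.
The 2/3 is divided into 4 equal shares of 1/6 among Agnieszka, Radoslaw, Czeslaw, Bogdan.
Agnieszka is living and takes 1/6.
Radoslaw predeceased; the 1/6 allotted to Radoslaw's branch passes to Radoslaw's issue by representation.
Mieczyslaw is the sole taker at this level and receives the full 1/6.
Czeslaw is living and takes 1/6.
Bogdan is living and takes 1/6.

Agnieszka 1/6; Bogdan 1/6; Czeslaw 1/6; Ireneusz 1/3; Mieczyslaw 1/6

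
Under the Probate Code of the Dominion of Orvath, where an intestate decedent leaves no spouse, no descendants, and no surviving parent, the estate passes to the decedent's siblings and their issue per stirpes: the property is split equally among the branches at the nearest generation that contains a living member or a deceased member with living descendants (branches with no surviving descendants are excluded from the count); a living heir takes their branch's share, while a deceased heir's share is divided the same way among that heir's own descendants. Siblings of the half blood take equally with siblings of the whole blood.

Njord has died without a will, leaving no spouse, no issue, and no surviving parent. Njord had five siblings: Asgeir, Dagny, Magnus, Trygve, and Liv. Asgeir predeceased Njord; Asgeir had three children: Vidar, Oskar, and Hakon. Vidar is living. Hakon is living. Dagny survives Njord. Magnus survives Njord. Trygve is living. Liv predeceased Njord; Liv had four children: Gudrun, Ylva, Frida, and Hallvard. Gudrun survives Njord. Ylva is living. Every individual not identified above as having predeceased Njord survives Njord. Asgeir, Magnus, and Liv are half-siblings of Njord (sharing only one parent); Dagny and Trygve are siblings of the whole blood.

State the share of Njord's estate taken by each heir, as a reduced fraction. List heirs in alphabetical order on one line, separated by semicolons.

Dagny 1/5; Frida 1/20; Gudrun 1/20; Hakon 1/15; Hallvard 1/20; Magnus 1/5; Oskar 1/15; Trygve 1/5; Vidar 1/15; Ylva 1/20

No spouse, descendants, or parent survives, so the estate passes to Njord's siblings per stirpes.
Half-blood and whole-blood siblings take equally under the stated rule.
The estate is divided into 5 equal shares of 1/5 among Asgeir, Dagny, Magnus, Trygve, Liv.
Asgeir predeceased; the 1/5 allotted to Asgeir's branch passes to Asgeir's issue by representation.
The 1/5 is divided into 3 equal shares of 1/15 among Vidar, Oskar, Hakon.
Vidar is living and takes 1/15.
Oskar is living and takes 1/15.
Hakon is living and takes 1/15.
Dagny is living and takes 1/5.
Magnus is living and takes 1/5.
Trygve is living and takes 1/5.
Liv predeceased; the 1/5 allotted to Liv's branch passes to Liv's issue by representation.
The 1/5 is divided into 4 equal shares of 1/20 among Gudrun, Ylva, Frida, Hallvard.
Gudrun is living and takes 1/20.
Ylva is living and takes 1/20.
Frida is living and takes 1/20.
Hallvard is living and takes 1/20.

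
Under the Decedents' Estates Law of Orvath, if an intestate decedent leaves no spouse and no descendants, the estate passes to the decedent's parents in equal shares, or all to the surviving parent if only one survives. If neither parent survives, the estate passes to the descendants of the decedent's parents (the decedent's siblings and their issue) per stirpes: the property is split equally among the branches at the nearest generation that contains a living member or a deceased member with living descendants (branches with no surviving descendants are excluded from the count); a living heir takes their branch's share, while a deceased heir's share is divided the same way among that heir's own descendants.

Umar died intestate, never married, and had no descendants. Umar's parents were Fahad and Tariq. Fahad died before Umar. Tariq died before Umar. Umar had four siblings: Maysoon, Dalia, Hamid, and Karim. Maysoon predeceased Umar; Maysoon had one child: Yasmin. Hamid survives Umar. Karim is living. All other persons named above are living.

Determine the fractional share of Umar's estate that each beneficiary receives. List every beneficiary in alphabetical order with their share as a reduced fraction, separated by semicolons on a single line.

Dalia 1/4; Hamid 1/4; Karim 1/4; Yasmin 1/4

Neither parent survives and there are no descendants, so the estate passes to Umar's siblings and their issue per stirpes.
The estate is divided into 4 equal shares of 1/4 among Maysoon, Dalia, Hamid, Karim.
Maysoon predeceased; the 1/4 allotted to Maysoon's branch passes to Maysoon's issue by representation.
Yasmin is the sole taker at this level and receives the full 1/4.
Dalia is living and takes 1/4.
Hamid is living and takes 1/4.
Karim is living and takes 1/4.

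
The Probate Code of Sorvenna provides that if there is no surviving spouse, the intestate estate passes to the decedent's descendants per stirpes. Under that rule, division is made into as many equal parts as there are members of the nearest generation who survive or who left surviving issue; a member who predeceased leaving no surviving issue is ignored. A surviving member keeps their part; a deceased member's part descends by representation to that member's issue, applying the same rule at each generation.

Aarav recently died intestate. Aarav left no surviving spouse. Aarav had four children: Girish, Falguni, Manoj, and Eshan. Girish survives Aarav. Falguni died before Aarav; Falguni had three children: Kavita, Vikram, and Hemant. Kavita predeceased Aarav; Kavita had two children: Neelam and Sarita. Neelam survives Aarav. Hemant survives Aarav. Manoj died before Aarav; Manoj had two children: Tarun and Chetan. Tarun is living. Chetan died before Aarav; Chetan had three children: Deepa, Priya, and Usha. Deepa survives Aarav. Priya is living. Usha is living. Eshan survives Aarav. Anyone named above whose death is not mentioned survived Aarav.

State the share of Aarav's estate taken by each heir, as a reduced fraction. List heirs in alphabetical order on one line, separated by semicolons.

Deepa 1/24; Eshan 1/4; Girish 1/4; Hemant 1/12; Neelam 1/24; Priya 1/24; Sarita 1/24; Tarun 1/8; Usha 1/24; Vikram 1/12

There is no surviving spouse, so the entire estate passes to Aarav's descendants per stirpes.
The estate is divided into 4 equal shares of 1/4 among Girish, Falguni, Manoj, Eshan.
Girish is living and takes 1/4.
Falguni predeceased; the 1/4 allotted to Falguni's branch passes to Falguni's issue by representation.
The 1/4 is divided into 3 equal shares of 1/12 among Kavita, Vikram, Hemant.
Kavita predeceased; the 1/12 allotted to Kavita's branch passes to Kavita's issue by representation.
The 1/12 is divided into 2 equal shares of 1/24 among Neelam, Sarita.
Neelam is living and takes 1/24.
Sarita is living and takes 1/24.
Vikram is living and takes 1/12.
Hemant is living and takes 1/12.
Manoj predeceased; the 1/4 allotted to Manoj's branch passes to Manoj's issue by representation.
The 1/4 is divided into 2 equal shares of 1/8 among Tarun, Chetan.
Tarun is living and takes 1/8.
Chetan predeceased; the 1/8 allotted to Chetan's branch passes to Chetan's issue by representation.
The 1/8 is divided into 3 equal shares of 1/24 among Deepa, Priya, Usha.
Deepa is living and takes 1/24.
Priya is living and takes 1/24.
Usha is living and takes 1/24.
Eshan is living and takes 1/4.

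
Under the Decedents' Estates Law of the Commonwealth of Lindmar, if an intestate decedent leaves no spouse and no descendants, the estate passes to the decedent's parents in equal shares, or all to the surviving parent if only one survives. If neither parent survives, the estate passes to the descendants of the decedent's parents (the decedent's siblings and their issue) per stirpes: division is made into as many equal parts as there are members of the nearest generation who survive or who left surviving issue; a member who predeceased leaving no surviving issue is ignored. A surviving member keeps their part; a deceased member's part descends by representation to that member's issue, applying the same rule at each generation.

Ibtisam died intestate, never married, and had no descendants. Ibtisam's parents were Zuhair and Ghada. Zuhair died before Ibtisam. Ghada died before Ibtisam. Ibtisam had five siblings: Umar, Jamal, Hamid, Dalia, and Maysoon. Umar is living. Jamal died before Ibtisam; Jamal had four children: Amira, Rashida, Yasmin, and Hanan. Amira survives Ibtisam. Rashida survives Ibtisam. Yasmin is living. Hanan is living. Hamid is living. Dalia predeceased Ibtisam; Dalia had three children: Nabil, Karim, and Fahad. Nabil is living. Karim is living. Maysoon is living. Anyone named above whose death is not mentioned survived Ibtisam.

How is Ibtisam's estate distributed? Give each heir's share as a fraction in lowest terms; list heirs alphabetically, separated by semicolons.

Neither parent survives and there are no descendants, so the estate passes to Ibtisam's siblings and their issue per stirpes.
The estate is divided into 5 equal shares of 1/5 among Umar, Jamal, Hamid, Dalia, Maysoon.
Umar is living and takes 1/5.
Jamal predeceased; the 1/5 allotted to Jamal's branch passes to Jamal's issue by representation.
The 1/5 is divided into 4 equal shares of 1/20 among Amira, Rashida, Yasmin, Hanan.
Amira is living and takes 1/20.
Rashida is living and takes 1/20.
Yasmin is living and takes 1/20.
Hanan is living and takes 1/20.
Hamid is living and takes 1/5.
Dalia predeceased; the 1/5 allotted to Dalia's branch passes to Dalia's issue by representation.
The 1/5 is divided into 3 equal shares of 1/15 among Nabil, Karim, Fahad.
Nabil is living and takes 1/15.
Karim is living and takes 1/15.
Fahad is living and takes 1/15.
Maysoon is living and takes 1/5.

Amira 1/20; Fahad 1/15; Hamid 1/5; Hanan 1/20; Karim 1/15; Maysoon 1/5; Nabil 1/15; Rashida 1/20; Umar 1/5; Yasmin 1/20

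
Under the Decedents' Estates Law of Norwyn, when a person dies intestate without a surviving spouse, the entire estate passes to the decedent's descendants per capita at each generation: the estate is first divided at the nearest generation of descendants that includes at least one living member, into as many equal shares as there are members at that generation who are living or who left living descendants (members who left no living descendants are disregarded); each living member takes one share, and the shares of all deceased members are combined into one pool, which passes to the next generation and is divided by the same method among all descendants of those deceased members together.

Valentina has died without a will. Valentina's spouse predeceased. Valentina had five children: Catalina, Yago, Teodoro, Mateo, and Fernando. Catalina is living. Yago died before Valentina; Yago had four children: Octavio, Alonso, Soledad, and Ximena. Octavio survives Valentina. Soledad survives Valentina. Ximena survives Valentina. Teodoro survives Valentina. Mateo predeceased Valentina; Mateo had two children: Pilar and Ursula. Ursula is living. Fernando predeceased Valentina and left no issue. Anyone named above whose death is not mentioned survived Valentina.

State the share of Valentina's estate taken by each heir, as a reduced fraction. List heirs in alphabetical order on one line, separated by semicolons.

There is no surviving spouse, so the entire estate passes to Valentina's descendants per capita at each generation.
At generation 1 (Catalina, Yago, Teodoro, Mateo) there are 4 shares of (1)/4 = 1/4 each.
Living: Catalina and Teodoro — each takes 1/4.
Deceased: Yago and Mateo. Their combined 1/2 is pooled and carried to generation 2.
At generation 2 (Octavio, Alonso, Soledad, Ximena, Pilar, Ursula) there are 6 shares of (1/2)/6 = 1/12 each.
Living: Octavio, Alonso, Soledad, Ximena, Pilar, and Ursula — each takes 1/12.

Alonso 1/12; Catalina 1/4; Octavio 1/12; Pilar 1/12; Soledad 1/12; Teodoro 1/4; Ursula 1/12; Ximena 1/12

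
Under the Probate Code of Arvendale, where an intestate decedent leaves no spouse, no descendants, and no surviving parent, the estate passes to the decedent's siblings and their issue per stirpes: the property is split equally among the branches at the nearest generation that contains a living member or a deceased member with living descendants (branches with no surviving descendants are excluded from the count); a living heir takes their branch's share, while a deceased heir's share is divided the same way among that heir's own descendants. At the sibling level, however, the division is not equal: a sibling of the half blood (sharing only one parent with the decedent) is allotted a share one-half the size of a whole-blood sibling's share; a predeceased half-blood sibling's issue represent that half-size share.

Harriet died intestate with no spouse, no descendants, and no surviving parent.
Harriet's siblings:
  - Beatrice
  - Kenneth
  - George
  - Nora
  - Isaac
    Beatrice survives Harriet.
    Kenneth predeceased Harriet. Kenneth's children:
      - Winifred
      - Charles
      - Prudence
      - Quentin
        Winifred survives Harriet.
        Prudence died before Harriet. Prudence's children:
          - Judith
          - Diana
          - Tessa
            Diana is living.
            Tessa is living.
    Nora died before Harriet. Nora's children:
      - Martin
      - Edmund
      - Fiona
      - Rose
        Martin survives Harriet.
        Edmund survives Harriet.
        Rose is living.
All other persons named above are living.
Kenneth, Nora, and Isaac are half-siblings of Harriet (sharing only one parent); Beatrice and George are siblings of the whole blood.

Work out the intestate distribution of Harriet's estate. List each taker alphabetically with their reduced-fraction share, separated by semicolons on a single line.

No spouse, descendants, or parent survives, so the estate passes to Harriet's siblings per stirpes.
Half-blood siblings count for one-half the weight of whole-blood siblings at the initial division.
Dividing 1 in proportion to weights (total weight 7/2): Beatrice (weight 1) → 2/7; Kenneth (weight 1/2) → 1/7; George (weight 1) → 2/7; Nora (weight 1/2) → 1/7; Isaac (weight 1/2) → 1/7.
Beatrice is living and takes 2/7.
Kenneth predeceased; the 1/7 allotted to Kenneth's branch passes to Kenneth's issue by representation.
The 1/7 is divided into 4 equal shares of 1/28 among Winifred, Charles, Prudence, Quentin.
Winifred is living and takes 1/28.
Charles is living and takes 1/28.
Prudence predeceased; the 1/28 allotted to Prudence's branch passes to Prudence's issue by representation.
The 1/28 is divided into 3 equal shares of 1/84 among Judith, Diana, Tessa.
Judith is living and takes 1/84.
Diana is living and takes 1/84.
Tessa is living and takes 1/84.
Quentin is living and takes 1/28.
George is living and takes 2/7.
Nora predeceased; the 1/7 allotted to Nora's branch passes to Nora's issue by representation.
The 1/7 is divided into 4 equal shares of 1/28 among Martin, Edmund, Fiona, Rose.
Martin is living and takes 1/28.
Edmund is living and takes 1/28.
Fiona is living and takes 1/28.
Rose is living and takes 1/28.
Isaac is living and takes 1/7.

Beatrice 2/7; Charles 1/28; Diana 1/84; Edmund 1/28; Fiona 1/28; George 2/7; Isaac 1/7; Judith 1/84; Martin 1/28; Quentin 1/28; Rose 1/28; Tessa 1/84; Winifred 1/28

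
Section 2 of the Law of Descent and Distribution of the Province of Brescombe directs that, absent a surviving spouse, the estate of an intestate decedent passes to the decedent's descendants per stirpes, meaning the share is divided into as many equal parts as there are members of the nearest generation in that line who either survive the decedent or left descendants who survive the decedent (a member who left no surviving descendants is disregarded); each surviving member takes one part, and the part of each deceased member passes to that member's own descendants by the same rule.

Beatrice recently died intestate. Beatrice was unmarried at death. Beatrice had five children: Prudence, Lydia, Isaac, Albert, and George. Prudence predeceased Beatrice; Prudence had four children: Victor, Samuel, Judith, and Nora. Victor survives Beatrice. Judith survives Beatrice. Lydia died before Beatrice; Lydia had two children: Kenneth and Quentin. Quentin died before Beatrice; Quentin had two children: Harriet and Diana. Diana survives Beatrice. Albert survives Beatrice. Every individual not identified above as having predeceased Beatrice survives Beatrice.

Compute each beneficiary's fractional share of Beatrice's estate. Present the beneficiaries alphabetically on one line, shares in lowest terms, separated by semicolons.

Albert 1/5; Diana 1/20; George 1/5; Harriet 1/20; Isaac 1/5; Judith 1/20; Kenneth 1/10; Nora 1/20; Samuel 1/20; Victor 1/20

There is no surviving spouse, so the entire estate passes to Beatrice's descendants per stirpes.
The estate is divided into 5 equal shares of 1/5 among Prudence, Lydia, Isaac, Albert, George.
Prudence predeceased; the 1/5 allotted to Prudence's branch passes to Prudence's issue by representation.
The 1/5 is divided into 4 equal shares of 1/20 among Victor, Samuel, Judith, Nora.
Victor is living and takes 1/20.
Samuel is living and takes 1/20.
Judith is living and takes 1/20.
Nora is living and takes 1/20.
Lydia predeceased; the 1/5 allotted to Lydia's branch passes to Lydia's issue by representation.
The 1/5 is divided into 2 equal shares of 1/10 among Kenneth, Quentin.
Kenneth is living and takes 1/10.
Quentin predeceased; the 1/10 allotted to Quentin's branch passes to Quentin's issue by representation.
The 1/10 is divided into 2 equal shares of 1/20 among Harriet, Diana.
Harriet is living and takes 1/20.
Diana is living and takes 1/20.
Isaac is living and takes 1/5.
Albert is living and takes 1/5.
George is living and takes 1/5.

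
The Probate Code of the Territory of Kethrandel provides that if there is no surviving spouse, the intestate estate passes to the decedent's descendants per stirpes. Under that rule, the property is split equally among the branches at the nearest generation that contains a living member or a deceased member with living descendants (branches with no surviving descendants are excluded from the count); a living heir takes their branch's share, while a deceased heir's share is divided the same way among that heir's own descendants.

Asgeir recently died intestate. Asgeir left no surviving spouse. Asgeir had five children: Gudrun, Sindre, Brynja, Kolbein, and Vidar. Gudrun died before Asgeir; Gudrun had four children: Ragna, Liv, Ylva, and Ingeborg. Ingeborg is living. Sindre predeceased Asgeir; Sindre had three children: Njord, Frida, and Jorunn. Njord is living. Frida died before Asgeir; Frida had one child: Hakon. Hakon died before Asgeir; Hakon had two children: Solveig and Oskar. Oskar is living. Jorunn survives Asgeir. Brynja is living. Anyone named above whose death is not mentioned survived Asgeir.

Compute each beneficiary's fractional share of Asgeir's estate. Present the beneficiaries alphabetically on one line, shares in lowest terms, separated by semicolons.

Brynja 1/5; Ingeborg 1/20; Jorunn 1/15; Kolbein 1/5; Liv 1/20; Njord 1/15; Oskar 1/30; Ragna 1/20; Solveig 1/30; Vidar 1/5; Ylva 1/20

There is no surviving spouse, so the entire estate passes to Asgeir's descendants per stirpes.
The estate is divided into 5 equal shares of 1/5 among Gudrun, Sindre, Brynja, Kolbein, Vidar.
Gudrun predeceased; the 1/5 allotted to Gudrun's branch passes to Gudrun's issue by representation.
The 1/5 is divided into 4 equal shares of 1/20 among Ragna, Liv, Ylva, Ingeborg.
Ragna is living and takes 1/20.
Liv is living and takes 1/20.
Ylva is living and takes 1/20.
Ingeborg is living and takes 1/20.
Sindre predeceased; the 1/5 allotted to Sindre's branch passes to Sindre's issue by representation.
The 1/5 is divided into 3 equal shares of 1/15 among Njord, Frida, Jorunn.
Njord is living and takes 1/15.
Frida predeceased; the 1/15 allotted to Frida's branch passes to Frida's issue by representation.
Hakon's line is the sole branch at this level, so the full 1/15 passes to Hakon's issue by representation.
The 1/15 is divided into 2 equal shares of 1/30 among Solveig, Oskar.
Solveig is living and takes 1/30.
Oskar is living and takes 1/30.
Jorunn is living and takes 1/15.
Brynja is living and takes 1/5.
Kolbein is living and takes 1/5.
Vidar is living and takes 1/5.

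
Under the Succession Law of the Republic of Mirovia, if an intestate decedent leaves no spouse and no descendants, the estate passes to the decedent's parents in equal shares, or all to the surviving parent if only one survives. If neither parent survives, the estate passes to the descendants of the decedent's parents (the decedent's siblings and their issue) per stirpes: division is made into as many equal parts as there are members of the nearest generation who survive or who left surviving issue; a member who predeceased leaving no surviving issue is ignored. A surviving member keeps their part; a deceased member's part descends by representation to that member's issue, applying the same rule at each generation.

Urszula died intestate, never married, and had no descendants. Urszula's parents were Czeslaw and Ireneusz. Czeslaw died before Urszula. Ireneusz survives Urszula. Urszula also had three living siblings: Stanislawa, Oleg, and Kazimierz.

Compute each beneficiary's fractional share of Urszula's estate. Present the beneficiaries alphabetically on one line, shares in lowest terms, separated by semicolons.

Only one parent, Ireneusz, survives, so Ireneusz takes the entire estate. The siblings take nothing because a surviving parent has priority.

Ireneusz 1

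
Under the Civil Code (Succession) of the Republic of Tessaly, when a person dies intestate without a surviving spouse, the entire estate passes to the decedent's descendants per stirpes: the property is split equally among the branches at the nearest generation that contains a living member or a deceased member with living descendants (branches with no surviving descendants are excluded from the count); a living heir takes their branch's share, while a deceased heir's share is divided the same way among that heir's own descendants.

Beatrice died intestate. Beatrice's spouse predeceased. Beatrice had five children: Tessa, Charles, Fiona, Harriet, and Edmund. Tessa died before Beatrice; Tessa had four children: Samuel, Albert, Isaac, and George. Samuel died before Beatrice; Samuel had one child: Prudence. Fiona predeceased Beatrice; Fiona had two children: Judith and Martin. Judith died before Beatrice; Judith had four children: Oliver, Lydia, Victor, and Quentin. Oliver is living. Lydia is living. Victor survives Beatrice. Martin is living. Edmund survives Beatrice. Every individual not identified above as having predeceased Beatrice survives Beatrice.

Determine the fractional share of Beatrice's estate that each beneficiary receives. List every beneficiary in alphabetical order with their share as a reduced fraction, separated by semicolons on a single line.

Albert 1/20; Charles 1/5; Edmund 1/5; George 1/20; Harriet 1/5; Isaac 1/20; Lydia 1/40; Martin 1/10; Oliver 1/40; Prudence 1/20; Quentin 1/40; Victor 1/40

There is no surviving spouse, so the entire estate passes to Beatrice's descendants per stirpes.
The estate is divided into 5 equal shares of 1/5 among Tessa, Charles, Fiona, Harriet, Edmund.
Tessa predeceased; the 1/5 allotted to Tessa's branch passes to Tessa's issue by representation.
The 1/5 is divided into 4 equal shares of 1/20 among Samuel, Albert, Isaac, George.
Samuel predeceased; the 1/20 allotted to Samuel's branch passes to Samuel's issue by representation.
Prudence is the sole taker at this level and receives the full 1/20.
Albert is living and takes 1/20.
Isaac is living and takes 1/20.
George is living and takes 1/20.
Charles is living and takes 1/5.
Fiona predeceased; the 1/5 allotted to Fiona's branch passes to Fiona's issue by representation.
The 1/5 is divided into 2 equal shares of 1/10 among Judith, Martin.
Judith predeceased; the 1/10 allotted to Judith's branch passes to Judith's issue by representation.
The 1/10 is divided into 4 equal shares of 1/40 among Oliver, Lydia, Victor, Quentin.
Oliver is living and takes 1/40.
Lydia is living and takes 1/40.
Victor is living and takes 1/40.
Quentin is living and takes 1/40.
Martin is living and takes 1/10.
Harriet is living and takes 1/5.
Edmund is living and takes 1/5.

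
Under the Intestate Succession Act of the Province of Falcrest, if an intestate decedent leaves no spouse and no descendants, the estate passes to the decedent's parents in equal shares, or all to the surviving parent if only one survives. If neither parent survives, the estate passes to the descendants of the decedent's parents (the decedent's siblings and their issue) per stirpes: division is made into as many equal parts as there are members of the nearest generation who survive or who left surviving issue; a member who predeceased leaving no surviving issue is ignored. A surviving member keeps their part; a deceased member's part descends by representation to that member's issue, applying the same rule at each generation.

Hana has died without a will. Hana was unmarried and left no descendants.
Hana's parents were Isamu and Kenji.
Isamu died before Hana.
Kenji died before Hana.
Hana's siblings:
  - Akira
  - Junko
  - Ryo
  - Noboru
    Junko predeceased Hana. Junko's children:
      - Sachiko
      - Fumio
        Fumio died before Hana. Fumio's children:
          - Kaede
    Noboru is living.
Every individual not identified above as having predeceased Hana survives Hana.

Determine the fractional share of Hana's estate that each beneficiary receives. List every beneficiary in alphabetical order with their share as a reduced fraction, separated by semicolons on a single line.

Akira 1/4; Kaede 1/8; Noboru 1/4; Ryo 1/4; Sachiko 1/8

Neither parent survives and there are no descendants, so the estate passes to Hana's siblings and their issue per stirpes.
The estate is divided into 4 equal shares of 1/4 among Akira, Junko, Ryo, Noboru.
Akira is living and takes 1/4.
Junko predeceased; the 1/4 allotted to Junko's branch passes to Junko's issue by representation.
The 1/4 is divided into 2 equal shares of 1/8 among Sachiko, Fumio.
Sachiko is living and takes 1/8.
Fumio predeceased; the 1/8 allotted to Fumio's branch passes to Fumio's issue by representation.
Kaede is the sole taker at this level and receives the full 1/8.
Ryo is living and takes 1/4.
Noboru is living and takes 1/4.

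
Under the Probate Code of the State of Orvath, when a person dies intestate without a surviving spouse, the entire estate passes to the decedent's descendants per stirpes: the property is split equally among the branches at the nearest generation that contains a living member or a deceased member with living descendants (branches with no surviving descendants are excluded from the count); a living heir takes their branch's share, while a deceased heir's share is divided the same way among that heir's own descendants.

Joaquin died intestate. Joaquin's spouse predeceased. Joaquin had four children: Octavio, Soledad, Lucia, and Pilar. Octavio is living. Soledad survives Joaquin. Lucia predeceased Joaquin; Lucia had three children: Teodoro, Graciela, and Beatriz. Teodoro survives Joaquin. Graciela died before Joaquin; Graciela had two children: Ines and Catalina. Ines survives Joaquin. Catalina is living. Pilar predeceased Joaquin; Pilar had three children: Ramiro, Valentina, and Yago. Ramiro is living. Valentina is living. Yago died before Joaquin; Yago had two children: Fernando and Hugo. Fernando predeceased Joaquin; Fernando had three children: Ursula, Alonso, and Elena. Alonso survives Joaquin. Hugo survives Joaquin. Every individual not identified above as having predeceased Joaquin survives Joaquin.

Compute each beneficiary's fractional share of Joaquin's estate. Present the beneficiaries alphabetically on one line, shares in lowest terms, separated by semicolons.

There is no surviving spouse, so the entire estate passes to Joaquin's descendants per stirpes.
The estate is divided into 4 equal shares of 1/4 among Octavio, Soledad, Lucia, Pilar.
Octavio is living and takes 1/4.
Soledad is living and takes 1/4.
Lucia predeceased; the 1/4 allotted to Lucia's branch passes to Lucia's issue by representation.
The 1/4 is divided into 3 equal shares of 1/12 among Teodoro, Graciela, Beatriz.
Teodoro is living and takes 1/12.
Graciela predeceased; the 1/12 allotted to Graciela's branch passes to Graciela's issue by representation.
The 1/12 is divided into 2 equal shares of 1/24 among Ines, Catalina.
Ines is living and takes 1/24.
Catalina is living and takes 1/24.
Beatriz is living and takes 1/12.
Pilar predeceased; the 1/4 allotted to Pilar's branch passes to Pilar's issue by representation.
The 1/4 is divided into 3 equal shares of 1/12 among Ramiro, Valentina, Yago.
Ramiro is living and takes 1/12.
Valentina is living and takes 1/12.
Yago predeceased; the 1/12 allotted to Yago's branch passes to Yago's issue by representation.
The 1/12 is divided into 2 equal shares of 1/24 among Fernando, Hugo.
Fernando predeceased; the 1/24 allotted to Fernando's branch passes to Fernando's issue by representation.
The 1/24 is divided into 3 equal shares of 1/72 among Ursula, Alonso, Elena.
Ursula is living and takes 1/72.
Alonso is living and takes 1/72.
Elena is living and takes 1/72.
Hugo is living and takes 1/24.

Alonso 1/72; Beatriz 1/12; Catalina 1/24; Elena 1/72; Hugo 1/24; Ines 1/24; Octavio 1/4; Ramiro 1/12; Soledad 1/4; Teodoro 1/12; Ursula 1/72; Valentina 1/12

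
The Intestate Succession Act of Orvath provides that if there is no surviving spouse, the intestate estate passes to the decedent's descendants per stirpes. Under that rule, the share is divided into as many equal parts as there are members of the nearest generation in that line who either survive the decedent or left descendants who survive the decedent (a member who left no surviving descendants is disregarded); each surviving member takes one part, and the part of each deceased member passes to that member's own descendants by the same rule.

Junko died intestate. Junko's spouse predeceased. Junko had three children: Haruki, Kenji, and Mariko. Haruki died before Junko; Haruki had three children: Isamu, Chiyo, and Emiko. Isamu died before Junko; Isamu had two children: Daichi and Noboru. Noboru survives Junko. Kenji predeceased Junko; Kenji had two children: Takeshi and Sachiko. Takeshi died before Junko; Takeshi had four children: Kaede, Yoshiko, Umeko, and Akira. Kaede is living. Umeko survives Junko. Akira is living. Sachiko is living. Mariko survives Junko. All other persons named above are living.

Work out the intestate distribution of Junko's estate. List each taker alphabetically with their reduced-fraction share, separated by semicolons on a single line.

There is no surviving spouse, so the entire estate passes to Junko's descendants per stirpes.
The estate is divided into 3 equal shares of 1/3 among Haruki, Kenji, Mariko.
Haruki predeceased; the 1/3 allotted to Haruki's branch passes to Haruki's issue by representation.
The 1/3 is divided into 3 equal shares of 1/9 among Isamu, Chiyo, Emiko.
Isamu predeceased; the 1/9 allotted to Isamu's branch passes to Isamu's issue by representation.
The 1/9 is divided into 2 equal shares of 1/18 among Daichi, Noboru.
Daichi is living and takes 1/18.
Noboru is living and takes 1/18.
Chiyo is living and takes 1/9.
Emiko is living and takes 1/9.
Kenji predeceased; the 1/3 allotted to Kenji's branch passes to Kenji's issue by representation.
The 1/3 is divided into 2 equal shares of 1/6 among Takeshi, Sachiko.
Takeshi predeceased; the 1/6 allotted to Takeshi's branch passes to Takeshi's issue by representation.
The 1/6 is divided into 4 equal shares of 1/24 among Kaede, Yoshiko, Umeko, Akira.
Kaede is living and takes 1/24.
Yoshiko is living and takes 1/24.
Umeko is living and takes 1/24.
Akira is living and takes 1/24.
Sachiko is living and takes 1/6.
Mariko is living and takes 1/3.

Akira 1/24; Chiyo 1/9; Daichi 1/18; Emiko 1/9; Kaede 1/24; Mariko 1/3; Noboru 1/18; Sachiko 1/6; Umeko 1/24; Yoshiko 1/24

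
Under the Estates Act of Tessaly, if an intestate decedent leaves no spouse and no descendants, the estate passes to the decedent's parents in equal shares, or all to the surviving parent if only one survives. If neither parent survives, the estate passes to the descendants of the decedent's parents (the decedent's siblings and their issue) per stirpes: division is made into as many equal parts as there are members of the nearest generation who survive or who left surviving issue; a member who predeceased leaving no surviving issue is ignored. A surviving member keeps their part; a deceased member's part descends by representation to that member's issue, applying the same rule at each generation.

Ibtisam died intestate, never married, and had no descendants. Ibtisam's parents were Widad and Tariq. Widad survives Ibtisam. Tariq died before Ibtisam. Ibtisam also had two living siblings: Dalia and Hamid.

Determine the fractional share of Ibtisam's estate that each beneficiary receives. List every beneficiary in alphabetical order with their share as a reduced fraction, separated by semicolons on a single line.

Widad 1

Only one parent, Widad, survives, so Widad takes the entire estate. The siblings take nothing because a surviving parent has priority.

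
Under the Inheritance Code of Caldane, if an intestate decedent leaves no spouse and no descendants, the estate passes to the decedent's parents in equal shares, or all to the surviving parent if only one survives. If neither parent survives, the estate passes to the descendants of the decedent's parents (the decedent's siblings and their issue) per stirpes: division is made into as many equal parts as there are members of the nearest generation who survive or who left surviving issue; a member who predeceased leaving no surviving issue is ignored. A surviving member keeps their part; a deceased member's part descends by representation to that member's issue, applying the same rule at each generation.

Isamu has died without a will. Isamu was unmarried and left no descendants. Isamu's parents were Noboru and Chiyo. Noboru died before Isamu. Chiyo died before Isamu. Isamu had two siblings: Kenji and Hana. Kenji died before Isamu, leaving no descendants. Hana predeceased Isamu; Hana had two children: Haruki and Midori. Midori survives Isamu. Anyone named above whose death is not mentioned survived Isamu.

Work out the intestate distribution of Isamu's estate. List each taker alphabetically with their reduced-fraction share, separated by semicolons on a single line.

Haruki 1/2; Midori 1/2

Neither parent survives and there are no descendants, so the estate passes to Isamu's siblings and their issue per stirpes.
Kenji left no surviving issue, so that branch lapses and is disregarded.
Hana's line is the sole branch at this level, so the full 1 passes to Hana's issue by representation.
The estate is divided into 2 equal shares of 1/2 among Haruki, Midori.
Haruki is living and takes 1/2.
Midori is living and takes 1/2.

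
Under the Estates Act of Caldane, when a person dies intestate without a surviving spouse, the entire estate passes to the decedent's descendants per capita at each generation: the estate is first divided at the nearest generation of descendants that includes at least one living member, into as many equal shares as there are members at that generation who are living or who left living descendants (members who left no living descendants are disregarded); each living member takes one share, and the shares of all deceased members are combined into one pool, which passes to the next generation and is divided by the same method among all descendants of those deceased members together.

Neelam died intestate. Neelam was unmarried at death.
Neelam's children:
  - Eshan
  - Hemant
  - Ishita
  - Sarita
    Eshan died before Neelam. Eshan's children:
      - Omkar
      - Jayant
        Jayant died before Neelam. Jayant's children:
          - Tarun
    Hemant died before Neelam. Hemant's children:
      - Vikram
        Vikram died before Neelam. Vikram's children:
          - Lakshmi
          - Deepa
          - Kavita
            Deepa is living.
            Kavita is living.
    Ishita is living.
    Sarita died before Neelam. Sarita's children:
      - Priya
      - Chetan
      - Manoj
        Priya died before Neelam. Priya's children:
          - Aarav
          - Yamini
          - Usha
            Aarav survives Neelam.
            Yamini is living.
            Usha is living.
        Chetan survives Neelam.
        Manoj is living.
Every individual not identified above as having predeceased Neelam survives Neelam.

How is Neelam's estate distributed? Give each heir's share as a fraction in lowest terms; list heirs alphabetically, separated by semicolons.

There is no surviving spouse, so the entire estate passes to Neelam's descendants per capita at each generation.
At generation 1 (Eshan, Hemant, Ishita, Sarita) there are 4 shares of (1)/4 = 1/4 each.
Living: Ishita — each takes 1/4.
Deceased: Eshan, Hemant, and Sarita. Their combined 3/4 is pooled and carried to generation 2.
At generation 2 (Omkar, Jayant, Vikram, Priya, Chetan, Manoj) there are 6 shares of (3/4)/6 = 1/8 each.
Living: Omkar, Chetan, and Manoj — each takes 1/8.
Deceased: Jayant, Vikram, and Priya. Their combined 3/8 is pooled and carried to generation 3.
At generation 3 (Tarun, Lakshmi, Deepa, Kavita, Aarav, Yamini, Usha) there are 7 shares of (3/8)/7 = 3/56 each.
Living: Tarun, Lakshmi, Deepa, Kavita, Aarav, Yamini, and Usha — each takes 3/56.

Aarav 3/56; Chetan 1/8; Deepa 3/56; Ishita 1/4; Kavita 3/56; Lakshmi 3/56; Manoj 1/8; Omkar 1/8; Tarun 3/56; Usha 3/56; Yamini 3/56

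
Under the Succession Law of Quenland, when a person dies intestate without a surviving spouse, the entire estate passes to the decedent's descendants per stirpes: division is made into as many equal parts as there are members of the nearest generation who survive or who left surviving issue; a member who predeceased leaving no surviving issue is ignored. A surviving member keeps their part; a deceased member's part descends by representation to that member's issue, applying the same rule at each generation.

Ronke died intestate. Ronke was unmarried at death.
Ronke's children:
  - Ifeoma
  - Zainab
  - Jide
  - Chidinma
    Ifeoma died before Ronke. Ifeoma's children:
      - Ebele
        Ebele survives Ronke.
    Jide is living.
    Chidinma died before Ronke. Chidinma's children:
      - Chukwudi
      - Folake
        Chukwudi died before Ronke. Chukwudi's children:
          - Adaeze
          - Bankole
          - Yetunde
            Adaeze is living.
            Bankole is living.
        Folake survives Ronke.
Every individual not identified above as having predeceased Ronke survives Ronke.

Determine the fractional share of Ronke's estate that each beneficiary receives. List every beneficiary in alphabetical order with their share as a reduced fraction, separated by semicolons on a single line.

Adaeze 1/24; Bankole 1/24; Ebele 1/4; Folake 1/8; Jide 1/4; Yetunde 1/24; Zainab 1/4

There is no surviving spouse, so the entire estate passes to Ronke's descendants per stirpes.
The estate is divided into 4 equal shares of 1/4 among Ifeoma, Zainab, Jide, Chidinma.
Ifeoma predeceased; the 1/4 allotted to Ifeoma's branch passes to Ifeoma's issue by representation.
Ebele is the sole taker at this level and receives the full 1/4.
Zainab is living and takes 1/4.
Jide is living and takes 1/4.
Chidinma predeceased; the 1/4 allotted to Chidinma's branch passes to Chidinma's issue by representation.
The 1/4 is divided into 2 equal shares of 1/8 among Chukwudi, Folake.
Chukwudi predeceased; the 1/8 allotted to Chukwudi's branch passes to Chukwudi's issue by representation.
The 1/8 is divided into 3 equal shares of 1/24 among Adaeze, Bankole, Yetunde.
Adaeze is living and takes 1/24.
Bankole is living and takes 1/24.
Yetunde is living and takes 1/24.
Folake is living and takes 1/8.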